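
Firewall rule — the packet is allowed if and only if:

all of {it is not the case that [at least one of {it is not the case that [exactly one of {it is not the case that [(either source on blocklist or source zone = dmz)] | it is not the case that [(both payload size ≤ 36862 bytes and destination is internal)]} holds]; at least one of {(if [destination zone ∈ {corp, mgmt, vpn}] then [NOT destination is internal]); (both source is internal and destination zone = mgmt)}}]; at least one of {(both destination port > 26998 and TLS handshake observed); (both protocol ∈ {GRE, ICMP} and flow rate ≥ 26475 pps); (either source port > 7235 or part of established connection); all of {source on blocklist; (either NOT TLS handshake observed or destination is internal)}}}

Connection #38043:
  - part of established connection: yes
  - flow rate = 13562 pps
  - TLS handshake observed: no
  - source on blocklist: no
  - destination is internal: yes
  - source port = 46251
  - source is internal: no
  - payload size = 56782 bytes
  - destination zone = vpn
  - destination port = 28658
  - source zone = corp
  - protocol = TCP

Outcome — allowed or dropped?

Dropped

Atomic conditions:
  source on blocklist: no → false
  source zone = dmz: corp == dmz is false
  payload size ≤ 36862 bytes: 56782 ≤ 36862 is false
  destination is internal: yes → true
  destination zone ∈ {corp, mgmt, vpn}: vpn is in the set → true
  NOT destination is internal: yes → false
  source is internal: no → false
  destination zone = mgmt: vpn == mgmt is false
  destination port > 26998: 28658 > 26998 is true
  TLS handshake observed: no → false
  protocol ∈ {GRE, ICMP}: TCP is not in the set → false
  flow rate ≥ 26475 pps: 13562 ≥ 26475 is false
  source port > 7235: 46251 > 7235 is true
  part of established connection: yes → true
  NOT TLS handshake observed: no → true
Combine:
[1.1.1.1.1.1] false OR false = false
[1.1.1.1.1] NOT false = true
[1.1.1.1.2.1] false AND true = false
[1.1.1.1.2] NOT false = true
[1.1.1.1] exactly-one(true, true) = false
[1.1.1] NOT false = true
[1.1.2.1] true → false = false
[1.1.2.2] false AND false = false
[1.1.2] false OR false = false
[1.1] true OR false = true
[1] NOT true = false
[2.1] true AND false = false
[2.2] false AND false = false
[2.3] true OR true = true
[2.4.2] true OR true = true
[2.4] false AND true = false
[2] false OR false OR true OR false = true
[root] false AND true = false
Overall: false → dropped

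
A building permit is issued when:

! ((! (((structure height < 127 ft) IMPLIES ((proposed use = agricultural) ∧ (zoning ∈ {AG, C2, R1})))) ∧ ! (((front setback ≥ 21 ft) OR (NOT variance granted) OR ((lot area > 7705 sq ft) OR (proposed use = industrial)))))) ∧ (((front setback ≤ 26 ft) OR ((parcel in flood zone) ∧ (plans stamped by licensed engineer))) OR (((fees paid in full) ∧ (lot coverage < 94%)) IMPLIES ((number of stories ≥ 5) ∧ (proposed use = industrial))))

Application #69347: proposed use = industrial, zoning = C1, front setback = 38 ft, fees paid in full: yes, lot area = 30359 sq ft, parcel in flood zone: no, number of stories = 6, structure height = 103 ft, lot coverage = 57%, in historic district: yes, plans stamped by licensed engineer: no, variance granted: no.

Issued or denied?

Atomic conditions:
  structure height < 127 ft: 103 < 127 is true
  proposed use = agricultural: industrial == agricultural is false
  zoning ∈ {AG, C2, R1}: C1 is not in the set → false
  front setback ≥ 21 ft: 38 ≥ 21 is true
  NOT variance granted: no → true
  lot area > 7705 sq ft: 30359 > 7705 is true
  proposed use = industrial: industrial == industrial is true
  front setback ≤ 26 ft: 38 ≤ 26 is false
  parcel in flood zone: no → false
  plans stamped by licensed engineer: no → false
  fees paid in full: yes → true
  lot coverage < 94%: 57 < 94 is true
  number of stories ≥ 5: 6 ≥ 5 is true
Combine:
[1.1.1.1.2] false AND false = false
[1.1.1.1] true → false = false
[1.1.1] NOT false = true
[1.1.2.1.3] true OR true = true
[1.1.2.1] true OR true OR true = true
[1.1.2] NOT true = false
[1.1] true AND false = false
[1] NOT false = true
[2.1.2] false AND false = false
[2.1] false OR false = false
[2.2.1] true AND true = true
[2.2.2] true AND true = true
[2.2] true → true = true
[2] false OR true = true
[root] true AND true = true
Overall: true → issued

Issued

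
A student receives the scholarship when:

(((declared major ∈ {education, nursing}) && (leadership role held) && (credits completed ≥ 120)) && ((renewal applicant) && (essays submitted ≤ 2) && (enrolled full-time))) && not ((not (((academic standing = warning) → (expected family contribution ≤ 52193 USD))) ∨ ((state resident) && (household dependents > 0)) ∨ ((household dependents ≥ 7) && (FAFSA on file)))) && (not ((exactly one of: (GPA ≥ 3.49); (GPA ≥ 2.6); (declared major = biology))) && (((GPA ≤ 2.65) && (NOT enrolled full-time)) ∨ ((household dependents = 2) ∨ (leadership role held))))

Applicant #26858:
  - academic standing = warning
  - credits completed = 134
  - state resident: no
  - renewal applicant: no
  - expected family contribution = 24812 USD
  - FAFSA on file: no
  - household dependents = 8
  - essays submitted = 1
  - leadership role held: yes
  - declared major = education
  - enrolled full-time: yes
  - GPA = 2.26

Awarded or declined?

Atomic conditions:
  declared major ∈ {education, nursing}: education is in the set → true
  leadership role held: yes → true
  credits completed ≥ 120: 134 ≥ 120 is true
  renewal applicant: no → false
  essays submitted ≤ 2: 1 ≤ 2 is true
  enrolled full-time: yes → true
  academic standing = warning: warning == warning is true
  expected family contribution ≤ 52193 USD: 24812 ≤ 52193 is true
  state resident: no → false
  household dependents > 0: 8 > 0 is true
  household dependents ≥ 7: 8 ≥ 7 is true
  FAFSA on file: no → false
  GPA ≥ 3.49: 2.26 ≥ 3.49 is false
  GPA ≥ 2.6: 2.26 ≥ 2.6 is false
  declared major = biology: education == biology is false
  GPA ≤ 2.65: 2.26 ≤ 2.65 is true
  NOT enrolled full-time: yes → false
  household dependents = 2: 8 == 2 is false
Combine:
[1.1] true AND true AND true = true
[1.2] false AND true AND true = false
[1] true AND false = false
[2.1.1.1] true → true = true
[2.1.1] NOT true = false
[2.1.2] false AND true = false
[2.1.3] true AND false = false
[2.1] false OR false OR false = false
[2] NOT false = true
[3.1.1] exactly-one(false, false, false) = false
[3.1] NOT false = true
[3.2.1] true AND false = false
[3.2.2] false OR true = true
[3.2] false OR true = true
[3] true AND true = true
[root] false AND true AND true = false
Overall: false → declined

Declined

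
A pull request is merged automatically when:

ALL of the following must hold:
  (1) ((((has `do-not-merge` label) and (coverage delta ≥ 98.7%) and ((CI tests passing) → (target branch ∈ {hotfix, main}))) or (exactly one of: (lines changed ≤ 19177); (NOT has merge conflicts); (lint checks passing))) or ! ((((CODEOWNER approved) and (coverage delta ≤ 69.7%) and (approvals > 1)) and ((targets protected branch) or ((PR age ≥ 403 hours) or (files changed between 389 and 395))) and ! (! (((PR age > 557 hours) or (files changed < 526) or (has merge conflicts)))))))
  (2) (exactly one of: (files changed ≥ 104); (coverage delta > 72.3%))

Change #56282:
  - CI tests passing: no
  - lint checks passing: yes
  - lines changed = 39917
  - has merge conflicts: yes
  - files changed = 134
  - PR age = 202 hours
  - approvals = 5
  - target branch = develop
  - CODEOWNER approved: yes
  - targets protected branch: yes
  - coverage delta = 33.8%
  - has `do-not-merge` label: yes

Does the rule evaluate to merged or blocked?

Atomic conditions:
  has `do-not-merge` label: yes → true
  coverage delta ≥ 98.7%: 33.8 ≥ 98.7 is false
  CI tests passing: no → false
  target branch ∈ {hotfix, main}: develop is not in the set → false
  lines changed ≤ 19177: 39917 ≤ 19177 is false
  NOT has merge conflicts: yes → false
  lint checks passing: yes → true
  CODEOWNER approved: yes → true
  coverage delta ≤ 69.7%: 33.8 ≤ 69.7 is true
  approvals > 1: 5 > 1 is true
  targets protected branch: yes → true
  PR age ≥ 403 hours: 202 ≥ 403 is false
  files changed between 389 and 395: 134 in [389, 395] is false
  PR age > 557 hours: 202 > 557 is false
  files changed < 526: 134 < 526 is true
  has merge conflicts: yes → true
  files changed ≥ 104: 134 ≥ 104 is true
  coverage delta > 72.3%: 33.8 > 72.3 is false
Combine:
[1.1.1.3] false → false (antecedent false ⇒ implication holds) = true
[1.1.1] true AND false AND true = false
[1.1.2] exactly-one(false, false, true) = true
[1.1] false OR true = true
[1.2.1.1] true AND true AND true = true
[1.2.1.2.2] false OR false = false
[1.2.1.2] true OR false = true
[1.2.1.3.1.1] false OR true OR true = true
[1.2.1.3.1] NOT true = false
[1.2.1.3] NOT false = true
[1.2.1] true AND true AND true = true
[1.2] NOT true = false
[1] true OR false = true
[2] exactly-one(true, false) = true
[root] true AND true = true
Overall: true → merged

Merged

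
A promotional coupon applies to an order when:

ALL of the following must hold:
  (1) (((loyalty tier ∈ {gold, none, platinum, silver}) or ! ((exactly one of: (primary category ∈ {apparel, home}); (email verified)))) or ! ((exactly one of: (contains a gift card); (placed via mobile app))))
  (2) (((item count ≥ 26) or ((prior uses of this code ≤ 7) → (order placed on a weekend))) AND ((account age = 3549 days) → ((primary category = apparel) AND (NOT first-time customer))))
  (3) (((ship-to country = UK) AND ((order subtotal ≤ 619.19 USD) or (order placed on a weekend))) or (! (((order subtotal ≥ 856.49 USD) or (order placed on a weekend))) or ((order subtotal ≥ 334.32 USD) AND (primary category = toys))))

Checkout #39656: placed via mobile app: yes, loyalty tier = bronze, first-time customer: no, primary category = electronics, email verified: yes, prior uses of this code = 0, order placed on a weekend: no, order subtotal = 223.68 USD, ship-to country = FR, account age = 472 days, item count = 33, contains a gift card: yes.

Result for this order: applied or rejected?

Atomic conditions:
  loyalty tier ∈ {gold, none, platinum, silver}: bronze is not in the set → false
  primary category ∈ {apparel, home}: electronics is not in the set → false
  email verified: yes → true
  contains a gift card: yes → true
  placed via mobile app: yes → true
  item count ≥ 26: 33 ≥ 26 is true
  prior uses of this code ≤ 7: 0 ≤ 7 is true
  order placed on a weekend: no → false
  account age = 3549 days: 472 == 3549 is false
  primary category = apparel: electronics == apparel is false
  NOT first-time customer: no → true
  ship-to country = UK: FR == UK is false
  order subtotal ≤ 619.19 USD: 223.68 ≤ 619.19 is true
  order subtotal ≥ 856.49 USD: 223.68 ≥ 856.49 is false
  order subtotal ≥ 334.32 USD: 223.68 ≥ 334.32 is false
  primary category = toys: electronics == toys is false
Combine:
[1.1.2.1] exactly-one(false, true) = true
[1.1.2] NOT true = false
[1.1] false OR false = false
[1.2.1] exactly-one(true, true) = false
[1.2] NOT false = true
[1] false OR true = true
[2.1.2] true → false = false
[2.1] true OR false = true
[2.2.2] false AND true = false
[2.2] false → false (antecedent false ⇒ implication holds) = true
[2] true AND true = true
[3.1.2] true OR false = true
[3.1] false AND true = false
[3.2.1.1] false OR false = false
[3.2.1] NOT false = true
[3.2.2] false AND false = false
[3.2] true OR false = true
[3] false OR true = true
[root] true AND true AND true = true
Overall: true → applied

Applied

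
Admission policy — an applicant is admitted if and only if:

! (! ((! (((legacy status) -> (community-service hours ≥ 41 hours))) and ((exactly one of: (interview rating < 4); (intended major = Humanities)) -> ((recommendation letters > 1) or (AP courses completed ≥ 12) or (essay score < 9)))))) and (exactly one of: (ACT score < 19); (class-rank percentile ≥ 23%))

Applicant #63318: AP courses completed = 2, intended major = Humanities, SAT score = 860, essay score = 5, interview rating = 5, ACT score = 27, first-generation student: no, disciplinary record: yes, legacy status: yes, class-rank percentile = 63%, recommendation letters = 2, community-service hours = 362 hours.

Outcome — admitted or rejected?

Atomic conditions:
  legacy status: yes → true
  community-service hours ≥ 41 hours: 362 ≥ 41 is true
  interview rating < 4: 5 < 4 is false
  intended major = Humanities: Humanities == Humanities is true
  recommendation letters > 1: 2 > 1 is true
  AP courses completed ≥ 12: 2 ≥ 12 is false
  essay score < 9: 5 < 9 is true
  ACT score < 19: 27 < 19 is false
  class-rank percentile ≥ 23%: 63 ≥ 23 is true
Combine:
[1.1.1.1.1] true → true = true
[1.1.1.1] NOT true = false
[1.1.1.2.1] exactly-one(false, true) = true
[1.1.1.2.2] true OR false OR true = true
[1.1.1.2] true → true = true
[1.1.1] false AND true = false
[1.1] NOT false = true
[1] NOT true = false
[2] exactly-one(false, true) = true
[root] false AND true = false
Overall: false → rejected

Rejected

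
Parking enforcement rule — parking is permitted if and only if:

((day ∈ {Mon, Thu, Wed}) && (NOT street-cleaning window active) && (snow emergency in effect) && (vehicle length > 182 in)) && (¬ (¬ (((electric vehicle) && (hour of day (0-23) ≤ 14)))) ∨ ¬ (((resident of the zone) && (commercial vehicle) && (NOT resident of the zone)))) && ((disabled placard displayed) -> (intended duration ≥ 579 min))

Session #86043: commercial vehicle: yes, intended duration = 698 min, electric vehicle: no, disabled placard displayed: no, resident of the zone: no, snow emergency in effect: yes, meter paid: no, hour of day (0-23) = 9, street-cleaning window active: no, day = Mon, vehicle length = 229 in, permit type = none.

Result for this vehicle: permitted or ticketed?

Permitted

Atomic conditions:
  day ∈ {Mon, Thu, Wed}: Mon is in the set → true
  NOT street-cleaning window active: no → true
  snow emergency in effect: yes → true
  vehicle length > 182 in: 229 > 182 is true
  electric vehicle: no → false
  hour of day (0-23) ≤ 14: 9 ≤ 14 is true
  resident of the zone: no → false
  commercial vehicle: yes → true
  NOT resident of the zone: no → true
  disabled placard displayed: no → false
  intended duration ≥ 579 min: 698 ≥ 579 is true
Combine:
[1] true AND true AND true AND true = true
[2.1.1.1] false AND true = false
[2.1.1] NOT false = true
[2.1] NOT true = false
[2.2.1] false AND true AND true = false
[2.2] NOT false = true
[2] false OR true = true
[3] false → true (antecedent false ⇒ implication holds) = true
[root] true AND true AND true = true
Overall: true → permitted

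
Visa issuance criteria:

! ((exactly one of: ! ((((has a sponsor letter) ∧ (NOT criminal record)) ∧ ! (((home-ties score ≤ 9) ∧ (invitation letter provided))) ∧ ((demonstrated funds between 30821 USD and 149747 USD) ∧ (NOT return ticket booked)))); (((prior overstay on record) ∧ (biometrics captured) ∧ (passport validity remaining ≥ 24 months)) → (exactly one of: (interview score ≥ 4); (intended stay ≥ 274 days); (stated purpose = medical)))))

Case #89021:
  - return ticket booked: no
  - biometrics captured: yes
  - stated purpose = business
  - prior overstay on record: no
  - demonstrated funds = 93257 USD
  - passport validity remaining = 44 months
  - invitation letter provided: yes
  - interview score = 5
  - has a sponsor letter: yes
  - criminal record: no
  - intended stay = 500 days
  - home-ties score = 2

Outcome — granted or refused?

Atomic conditions:
  has a sponsor letter: yes → true
  NOT criminal record: no → true
  home-ties score ≤ 9: 2 ≤ 9 is true
  invitation letter provided: yes → true
  demonstrated funds between 30821 USD and 149747 USD: 93257 in [30821, 149747] is true
  NOT return ticket booked: no → true
  prior overstay on record: no → false
  biometrics captured: yes → true
  passport validity remaining ≥ 24 months: 44 ≥ 24 is true
  interview score ≥ 4: 5 ≥ 4 is true
  intended stay ≥ 274 days: 500 ≥ 274 is true
  stated purpose = medical: business == medical is false
Combine:
[1.1.1.1] true AND true = true
[1.1.1.2.1] true AND true = true
[1.1.1.2] NOT true = false
[1.1.1.3] true AND true = true
[1.1.1] true AND false AND true = false
[1.1] NOT false = true
[1.2.1] false AND true AND true = false
[1.2.2] exactly-one(true, true, false) = false
[1.2] false → false (antecedent false ⇒ implication holds) = true
[1] exactly-one(true, true) = false
[root] NOT false = true
Overall: true → granted

Granted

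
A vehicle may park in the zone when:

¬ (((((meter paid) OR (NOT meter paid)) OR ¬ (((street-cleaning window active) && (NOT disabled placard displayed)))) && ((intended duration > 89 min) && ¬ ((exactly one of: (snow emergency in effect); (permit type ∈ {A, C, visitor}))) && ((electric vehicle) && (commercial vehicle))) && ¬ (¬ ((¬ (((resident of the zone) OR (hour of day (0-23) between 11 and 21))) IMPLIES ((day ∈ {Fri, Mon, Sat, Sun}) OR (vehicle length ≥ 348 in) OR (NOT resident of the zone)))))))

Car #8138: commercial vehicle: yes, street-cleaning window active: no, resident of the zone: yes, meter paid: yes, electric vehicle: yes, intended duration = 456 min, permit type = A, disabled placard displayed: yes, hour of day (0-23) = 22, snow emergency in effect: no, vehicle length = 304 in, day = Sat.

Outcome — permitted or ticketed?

Permitted

Atomic conditions:
  meter paid: yes → true
  NOT meter paid: yes → false
  street-cleaning window active: no → false
  NOT disabled placard displayed: yes → false
  intended duration > 89 min: 456 > 89 is true
  snow emergency in effect: no → false
  permit type ∈ {A, C, visitor}: A is in the set → true
  electric vehicle: yes → true
  commercial vehicle: yes → true
  resident of the zone: yes → true
  hour of day (0-23) between 11 and 21: 22 in [11, 21] is false
  day ∈ {Fri, Mon, Sat, Sun}: Sat is in the set → true
  vehicle length ≥ 348 in: 304 ≥ 348 is false
  NOT resident of the zone: yes → false
Combine:
[1.1.1] true OR false = true
[1.1.2.1] false AND false = false
[1.1.2] NOT false = true
[1.1] true OR true = true
[1.2.2.1] exactly-one(false, true) = true
[1.2.2] NOT true = false
[1.2.3] true AND true = true
[1.2] true AND false AND true = false
[1.3.1.1.1.1] true OR false = true
[1.3.1.1.1] NOT true = false
[1.3.1.1.2] true OR false OR false = true
[1.3.1.1] false → true (antecedent false ⇒ implication holds) = true
[1.3.1] NOT true = false
[1.3] NOT false = true
[1] true AND false AND true = false
[root] NOT false = true
Overall: true → permitted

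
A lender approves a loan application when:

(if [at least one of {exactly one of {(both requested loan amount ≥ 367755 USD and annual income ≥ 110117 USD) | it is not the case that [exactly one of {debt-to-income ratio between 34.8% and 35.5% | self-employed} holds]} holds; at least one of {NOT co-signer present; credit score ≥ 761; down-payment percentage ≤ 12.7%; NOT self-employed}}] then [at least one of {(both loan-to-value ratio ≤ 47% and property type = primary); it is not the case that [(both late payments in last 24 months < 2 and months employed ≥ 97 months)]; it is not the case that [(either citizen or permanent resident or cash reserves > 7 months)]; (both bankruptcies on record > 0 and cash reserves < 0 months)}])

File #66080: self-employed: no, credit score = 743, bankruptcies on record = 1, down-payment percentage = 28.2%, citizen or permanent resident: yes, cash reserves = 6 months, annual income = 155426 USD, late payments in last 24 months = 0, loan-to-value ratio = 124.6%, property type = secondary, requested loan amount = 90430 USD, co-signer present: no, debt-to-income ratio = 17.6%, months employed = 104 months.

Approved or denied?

Atomic conditions:
  requested loan amount ≥ 367755 USD: 90430 ≥ 367755 is false
  annual income ≥ 110117 USD: 155426 ≥ 110117 is true
  debt-to-income ratio between 34.8% and 35.5%: 17.6 in [34.8, 35.5] is false
  self-employed: no → false
  NOT co-signer present: no → true
  credit score ≥ 761: 743 ≥ 761 is false
  down-payment percentage ≤ 12.7%: 28.2 ≤ 12.7 is false
  NOT self-employed: no → true
  loan-to-value ratio ≤ 47%: 124.6 ≤ 47 is false
  property type = primary: secondary == primary is false
  late payments in last 24 months < 2: 0 < 2 is true
  months employed ≥ 97 months: 104 ≥ 97 is true
  citizen or permanent resident: yes → true
  cash reserves > 7 months: 6 > 7 is false
  bankruptcies on record > 0: 1 > 0 is true
  cash reserves < 0 months: 6 < 0 is false
Combine:
[1.1.1] false AND true = false
[1.1.2.1] exactly-one(false, false) = false
[1.1.2] NOT false = true
[1.1] exactly-one(false, true) = true
[1.2] true OR false OR false OR true = true
[1] true OR true = true
[2.1] false AND false = false
[2.2.1] true AND true = true
[2.2] NOT true = false
[2.3.1] true OR false = true
[2.3] NOT true = false
[2.4] true AND false = false
[2] false OR false OR false OR false = false
[root] true → false = false
Overall: false → denied

Denied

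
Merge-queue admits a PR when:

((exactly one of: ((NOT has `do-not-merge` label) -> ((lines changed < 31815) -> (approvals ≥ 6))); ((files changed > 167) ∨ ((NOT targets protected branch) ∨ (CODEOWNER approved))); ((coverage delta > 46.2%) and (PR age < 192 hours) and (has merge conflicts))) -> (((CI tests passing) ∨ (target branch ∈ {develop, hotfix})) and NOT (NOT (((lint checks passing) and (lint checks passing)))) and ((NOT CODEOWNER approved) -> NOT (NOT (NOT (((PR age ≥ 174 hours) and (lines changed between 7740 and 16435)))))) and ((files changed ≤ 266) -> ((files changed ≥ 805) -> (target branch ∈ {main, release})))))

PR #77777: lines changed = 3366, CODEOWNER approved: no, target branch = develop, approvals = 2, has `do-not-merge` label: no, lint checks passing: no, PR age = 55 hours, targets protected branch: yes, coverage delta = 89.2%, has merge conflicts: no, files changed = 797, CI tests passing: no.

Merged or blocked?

Atomic conditions:
  NOT has `do-not-merge` label: no → true
  lines changed < 31815: 3366 < 31815 is true
  approvals ≥ 6: 2 ≥ 6 is false
  files changed > 167: 797 > 167 is true
  NOT targets protected branch: yes → false
  CODEOWNER approved: no → false
  coverage delta > 46.2%: 89.2 > 46.2 is true
  PR age < 192 hours: 55 < 192 is true
  has merge conflicts: no → false
  CI tests passing: no → false
  target branch ∈ {develop, hotfix}: develop is in the set → true
  lint checks passing: no → false
  NOT CODEOWNER approved: no → true
  PR age ≥ 174 hours: 55 ≥ 174 is false
  lines changed between 7740 and 16435: 3366 in [7740, 16435] is false
  files changed ≤ 266: 797 ≤ 266 is false
  files changed ≥ 805: 797 ≥ 805 is false
  target branch ∈ {main, release}: develop is not in the set → false
Combine:
[1.1.2] true → false = false
[1.1] true → false = false
[1.2.2] false OR false = false
[1.2] true OR false = true
[1.3] true AND true AND false = false
[1] exactly-one(false, true, false) = true
[2.1] false OR true = true
[2.2.1.1] false AND false = false
[2.2.1] NOT false = true
[2.2] NOT true = false
[2.3.2.1.1.1] false AND false = false
[2.3.2.1.1] NOT false = true
[2.3.2.1] NOT true = false
[2.3.2] NOT false = true
[2.3] true → true = true
[2.4.2] false → false (antecedent false ⇒ implication holds) = true
[2.4] false → true (antecedent false ⇒ implication holds) = true
[2] true AND false AND true AND true = false
[root] true → false = false
Overall: false → blocked

Blocked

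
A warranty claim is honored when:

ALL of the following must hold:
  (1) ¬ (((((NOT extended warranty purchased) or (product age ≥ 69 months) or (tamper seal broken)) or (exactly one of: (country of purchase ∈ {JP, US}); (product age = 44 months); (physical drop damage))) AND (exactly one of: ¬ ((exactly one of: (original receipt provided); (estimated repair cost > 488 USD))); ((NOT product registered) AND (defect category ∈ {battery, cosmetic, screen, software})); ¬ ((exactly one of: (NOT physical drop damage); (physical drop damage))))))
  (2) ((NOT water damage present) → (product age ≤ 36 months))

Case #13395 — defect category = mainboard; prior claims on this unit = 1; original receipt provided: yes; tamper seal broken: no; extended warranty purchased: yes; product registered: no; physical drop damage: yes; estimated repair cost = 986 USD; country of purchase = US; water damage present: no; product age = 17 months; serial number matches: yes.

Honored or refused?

Honored

Atomic conditions:
  NOT extended warranty purchased: yes → false
  product age ≥ 69 months: 17 ≥ 69 is false
  tamper seal broken: no → false
  country of purchase ∈ {JP, US}: US is in the set → true
  product age = 44 months: 17 == 44 is false
  physical drop damage: yes → true
  original receipt provided: yes → true
  estimated repair cost > 488 USD: 986 > 488 is true
  NOT product registered: no → true
  defect category ∈ {battery, cosmetic, screen, software}: mainboard is not in the set → false
  NOT physical drop damage: yes → false
  NOT water damage present: no → true
  product age ≤ 36 months: 17 ≤ 36 is true
Combine:
[1.1.1.1] false OR false OR false = false
[1.1.1.2] exactly-one(true, false, true) = false
[1.1.1] false OR false = false
[1.1.2.1.1] exactly-one(true, true) = false
[1.1.2.1] NOT false = true
[1.1.2.2] true AND false = false
[1.1.2.3.1] exactly-one(false, true) = true
[1.1.2.3] NOT true = false
[1.1.2] exactly-one(true, false, false) = true
[1.1] false AND true = false
[1] NOT false = true
[2] true → true = true
[root] true AND true = true
Overall: true → honored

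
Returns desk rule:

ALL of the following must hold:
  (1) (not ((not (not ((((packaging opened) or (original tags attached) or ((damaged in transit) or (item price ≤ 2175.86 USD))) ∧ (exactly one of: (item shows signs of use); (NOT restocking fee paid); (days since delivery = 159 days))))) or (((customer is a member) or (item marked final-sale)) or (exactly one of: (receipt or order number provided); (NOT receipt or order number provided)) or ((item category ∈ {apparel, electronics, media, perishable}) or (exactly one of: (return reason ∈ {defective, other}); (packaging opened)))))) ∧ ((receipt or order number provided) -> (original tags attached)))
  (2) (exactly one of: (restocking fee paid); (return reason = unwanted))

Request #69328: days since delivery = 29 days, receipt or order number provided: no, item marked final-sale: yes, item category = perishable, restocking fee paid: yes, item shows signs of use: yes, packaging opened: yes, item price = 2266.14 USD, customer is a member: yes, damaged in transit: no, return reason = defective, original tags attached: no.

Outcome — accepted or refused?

Atomic conditions:
  packaging opened: yes → true
  original tags attached: no → false
  damaged in transit: no → false
  item price ≤ 2175.86 USD: 2266.14 ≤ 2175.86 is false
  item shows signs of use: yes → true
  NOT restocking fee paid: yes → false
  days since delivery = 159 days: 29 == 159 is false
  customer is a member: yes → true
  item marked final-sale: yes → true
  receipt or order number provided: no → false
  NOT receipt or order number provided: no → true
  item category ∈ {apparel, electronics, media, perishable}: perishable is in the set → true
  return reason ∈ {defective, other}: defective is in the set → true
  restocking fee paid: yes → true
  return reason = unwanted: defective == unwanted is false
Combine:
[1.1.1.1.1.1.1.3] false OR false = false
[1.1.1.1.1.1.1] true OR false OR false = true
[1.1.1.1.1.1.2] exactly-one(true, false, false) = true
[1.1.1.1.1.1] true AND true = true
[1.1.1.1.1] NOT true = false
[1.1.1.1] NOT false = true
[1.1.1.2.1] true OR true = true
[1.1.1.2.2] exactly-one(false, true) = true
[1.1.1.2.3.2] exactly-one(true, true) = false
[1.1.1.2.3] true OR false = true
[1.1.1.2] true OR true OR true = true
[1.1.1] true OR true = true
[1.1] NOT true = false
[1.2] false → false (antecedent false ⇒ implication holds) = true
[1] false AND true = false
[2] exactly-one(true, false) = true
[root] false AND true = false
Overall: false → refused

Refused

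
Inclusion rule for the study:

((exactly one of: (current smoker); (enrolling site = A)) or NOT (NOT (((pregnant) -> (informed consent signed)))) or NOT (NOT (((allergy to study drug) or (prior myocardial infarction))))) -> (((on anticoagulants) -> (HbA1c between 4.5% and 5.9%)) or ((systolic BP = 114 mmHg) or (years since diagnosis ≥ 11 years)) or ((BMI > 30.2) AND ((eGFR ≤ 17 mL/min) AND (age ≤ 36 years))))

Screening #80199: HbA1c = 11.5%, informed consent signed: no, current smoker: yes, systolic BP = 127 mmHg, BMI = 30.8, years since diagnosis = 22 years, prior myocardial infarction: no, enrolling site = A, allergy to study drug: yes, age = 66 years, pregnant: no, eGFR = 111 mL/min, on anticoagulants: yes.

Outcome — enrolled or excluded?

Enrolled

Atomic conditions:
  current smoker: yes → true
  enrolling site = A: A == A is true
  pregnant: no → false
  informed consent signed: no → false
  allergy to study drug: yes → true
  prior myocardial infarction: no → false
  on anticoagulants: yes → true
  HbA1c between 4.5% and 5.9%: 11.5 in [4.5, 5.9] is false
  systolic BP = 114 mmHg: 127 == 114 is false
  years since diagnosis ≥ 11 years: 22 ≥ 11 is true
  BMI > 30.2: 30.8 > 30.2 is true
  eGFR ≤ 17 mL/min: 111 ≤ 17 is false
  age ≤ 36 years: 66 ≤ 36 is false
Combine:
[1.1] exactly-one(true, true) = false
[1.2.1.1] false → false (antecedent false ⇒ implication holds) = true
[1.2.1] NOT true = false
[1.2] NOT false = true
[1.3.1.1] true OR false = true
[1.3.1] NOT true = false
[1.3] NOT false = true
[1] false OR true OR true = true
[2.1] true → false = false
[2.2] false OR true = true
[2.3.2] false AND false = false
[2.3] true AND false = false
[2] false OR true OR false = true
[root] true → true = true
Overall: true → enrolled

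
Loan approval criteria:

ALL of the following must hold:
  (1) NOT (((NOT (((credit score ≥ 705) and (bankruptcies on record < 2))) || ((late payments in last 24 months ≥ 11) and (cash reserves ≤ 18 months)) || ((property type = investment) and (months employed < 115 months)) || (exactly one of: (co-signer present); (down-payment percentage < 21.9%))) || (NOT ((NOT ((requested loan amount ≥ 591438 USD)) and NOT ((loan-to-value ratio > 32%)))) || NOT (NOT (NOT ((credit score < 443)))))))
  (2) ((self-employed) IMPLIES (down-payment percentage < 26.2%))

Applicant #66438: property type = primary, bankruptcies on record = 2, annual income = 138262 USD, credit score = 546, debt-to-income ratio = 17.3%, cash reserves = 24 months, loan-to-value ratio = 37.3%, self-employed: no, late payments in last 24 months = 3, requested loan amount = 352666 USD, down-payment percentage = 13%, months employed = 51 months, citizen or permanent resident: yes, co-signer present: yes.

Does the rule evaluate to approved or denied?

Atomic conditions:
  credit score ≥ 705: 546 ≥ 705 is false
  bankruptcies on record < 2: 2 < 2 is false
  late payments in last 24 months ≥ 11: 3 ≥ 11 is false
  cash reserves ≤ 18 months: 24 ≤ 18 is false
  property type = investment: primary == investment is false
  months employed < 115 months: 51 < 115 is true
  co-signer present: yes → true
  down-payment percentage < 21.9%: 13 < 21.9 is true
  requested loan amount ≥ 591438 USD: 352666 ≥ 591438 is false
  loan-to-value ratio > 32%: 37.3 > 32 is true
  credit score < 443: 546 < 443 is false
  self-employed: no → false
  down-payment percentage < 26.2%: 13 < 26.2 is true
Combine:
[1.1.1.1.1] false AND false = false
[1.1.1.1] NOT false = true
[1.1.1.2] false AND false = false
[1.1.1.3] false AND true = false
[1.1.1.4] exactly-one(true, true) = false
[1.1.1] true OR false OR false OR false = true
[1.1.2.1.1.1] NOT false = true
[1.1.2.1.1.2] NOT true = false
[1.1.2.1.1] true AND false = false
[1.1.2.1] NOT false = true
[1.1.2.2.1.1] NOT false = true
[1.1.2.2.1] NOT true = false
[1.1.2.2] NOT false = true
[1.1.2] true OR true = true
[1.1] true OR true = true
[1] NOT true = false
[2] false → true (antecedent false ⇒ implication holds) = true
[root] false AND true = false
Overall: false → denied

Denied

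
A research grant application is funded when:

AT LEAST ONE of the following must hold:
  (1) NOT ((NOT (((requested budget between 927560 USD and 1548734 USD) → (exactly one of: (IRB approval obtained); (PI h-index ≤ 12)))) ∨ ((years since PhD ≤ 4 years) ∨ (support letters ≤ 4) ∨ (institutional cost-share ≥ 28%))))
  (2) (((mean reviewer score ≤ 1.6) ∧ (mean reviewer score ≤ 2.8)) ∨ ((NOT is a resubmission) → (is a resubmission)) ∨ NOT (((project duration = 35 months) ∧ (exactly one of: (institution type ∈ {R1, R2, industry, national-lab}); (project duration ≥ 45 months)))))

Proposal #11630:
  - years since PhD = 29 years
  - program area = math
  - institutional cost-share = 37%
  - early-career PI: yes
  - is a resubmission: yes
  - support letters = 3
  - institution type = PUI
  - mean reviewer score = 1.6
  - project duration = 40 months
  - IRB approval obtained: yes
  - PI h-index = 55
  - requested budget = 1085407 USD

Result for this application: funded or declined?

Funded

Atomic conditions:
  requested budget between 927560 USD and 1548734 USD: 1085407 in [927560, 1548734] is true
  IRB approval obtained: yes → true
  PI h-index ≤ 12: 55 ≤ 12 is false
  years since PhD ≤ 4 years: 29 ≤ 4 is false
  support letters ≤ 4: 3 ≤ 4 is true
  institutional cost-share ≥ 28%: 37 ≥ 28 is true
  mean reviewer score ≤ 1.6: 1.6 ≤ 1.6 is true
  mean reviewer score ≤ 2.8: 1.6 ≤ 2.8 is true
  NOT is a resubmission: yes → false
  is a resubmission: yes → true
  project duration = 35 months: 40 == 35 is false
  institution type ∈ {R1, R2, industry, national-lab}: PUI is not in the set → false
  project duration ≥ 45 months: 40 ≥ 45 is false
Combine:
[1.1.1.1.2] exactly-one(true, false) = true
[1.1.1.1] true → true = true
[1.1.1] NOT true = false
[1.1.2] false OR true OR true = true
[1.1] false OR true = true
[1] NOT true = false
[2.1] true AND true = true
[2.2] false → true (antecedent false ⇒ implication holds) = true
[2.3.1.2] exactly-one(false, false) = false
[2.3.1] false AND false = false
[2.3] NOT false = true
[2] true OR true OR true = true
[root] false OR true = true
Overall: true → funded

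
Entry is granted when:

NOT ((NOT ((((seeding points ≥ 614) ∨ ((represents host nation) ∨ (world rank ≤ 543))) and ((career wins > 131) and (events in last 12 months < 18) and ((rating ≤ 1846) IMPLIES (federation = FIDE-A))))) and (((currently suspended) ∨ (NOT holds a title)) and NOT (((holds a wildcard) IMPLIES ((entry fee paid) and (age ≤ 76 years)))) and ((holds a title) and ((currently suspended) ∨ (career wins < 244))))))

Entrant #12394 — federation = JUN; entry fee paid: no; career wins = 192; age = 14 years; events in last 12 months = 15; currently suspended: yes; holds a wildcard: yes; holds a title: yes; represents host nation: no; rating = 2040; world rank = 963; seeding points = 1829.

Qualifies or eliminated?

Qualifies

Atomic conditions:
  seeding points ≥ 614: 1829 ≥ 614 is true
  represents host nation: no → false
  world rank ≤ 543: 963 ≤ 543 is false
  career wins > 131: 192 > 131 is true
  events in last 12 months < 18: 15 < 18 is true
  rating ≤ 1846: 2040 ≤ 1846 is false
  federation = FIDE-A: JUN == FIDE-A is false
  currently suspended: yes → true
  NOT holds a title: yes → false
  holds a wildcard: yes → true
  entry fee paid: no → false
  age ≤ 76 years: 14 ≤ 76 is true
  holds a title: yes → true
  career wins < 244: 192 < 244 is true
Combine:
[1.1.1.1.2] false OR false = false
[1.1.1.1] true OR false = true
[1.1.1.2.3] false → false (antecedent false ⇒ implication holds) = true
[1.1.1.2] true AND true AND true = true
[1.1.1] true AND true = true
[1.1] NOT true = false
[1.2.1] true OR false = true
[1.2.2.1.2] false AND true = false
[1.2.2.1] true → false = false
[1.2.2] NOT false = true
[1.2.3.2] true OR true = true
[1.2.3] true AND true = true
[1.2] true AND true AND true = true
[1] false AND true = false
[root] NOT false = true
Overall: true → qualifies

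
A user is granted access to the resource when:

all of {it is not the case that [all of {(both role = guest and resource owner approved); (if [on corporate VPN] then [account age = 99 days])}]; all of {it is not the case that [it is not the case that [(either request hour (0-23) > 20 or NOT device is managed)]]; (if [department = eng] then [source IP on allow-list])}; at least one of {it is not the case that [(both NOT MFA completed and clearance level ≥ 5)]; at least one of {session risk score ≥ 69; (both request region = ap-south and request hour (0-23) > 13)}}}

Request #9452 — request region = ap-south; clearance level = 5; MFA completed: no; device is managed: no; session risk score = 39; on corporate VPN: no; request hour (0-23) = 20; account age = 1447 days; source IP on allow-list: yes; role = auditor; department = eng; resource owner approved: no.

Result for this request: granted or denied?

Atomic conditions:
  role = guest: auditor == guest is false
  resource owner approved: no → false
  on corporate VPN: no → false
  account age = 99 days: 1447 == 99 is false
  request hour (0-23) > 20: 20 > 20 is false
  NOT device is managed: no → true
  department = eng: eng == eng is true
  source IP on allow-list: yes → true
  NOT MFA completed: no → true
  clearance level ≥ 5: 5 ≥ 5 is true
  session risk score ≥ 69: 39 ≥ 69 is false
  request region = ap-south: ap-south == ap-south is true
  request hour (0-23) > 13: 20 > 13 is true
Combine:
[1.1.1] false AND false = false
[1.1.2] false → false (antecedent false ⇒ implication holds) = true
[1.1] false AND true = false
[1] NOT false = true
[2.1.1.1] false OR true = true
[2.1.1] NOT true = false
[2.1] NOT false = true
[2.2] true → true = true
[2] true AND true = true
[3.1.1] true AND true = true
[3.1] NOT true = false
[3.2.2] true AND true = true
[3.2] false OR true = true
[3] false OR true = true
[root] true AND true AND true = true
Overall: true → granted

Granted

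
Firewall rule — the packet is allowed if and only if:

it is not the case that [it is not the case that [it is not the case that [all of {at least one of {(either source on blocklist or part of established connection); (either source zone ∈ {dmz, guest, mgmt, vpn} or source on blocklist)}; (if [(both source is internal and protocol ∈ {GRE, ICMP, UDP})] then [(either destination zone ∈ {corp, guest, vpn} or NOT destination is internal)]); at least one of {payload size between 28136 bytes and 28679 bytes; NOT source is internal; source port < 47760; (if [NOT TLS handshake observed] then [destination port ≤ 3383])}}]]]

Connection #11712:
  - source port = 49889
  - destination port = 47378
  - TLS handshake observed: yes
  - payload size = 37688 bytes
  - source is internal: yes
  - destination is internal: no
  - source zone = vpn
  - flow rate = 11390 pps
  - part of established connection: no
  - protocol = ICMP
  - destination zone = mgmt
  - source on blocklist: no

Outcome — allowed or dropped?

Dropped

Atomic conditions:
  source on blocklist: no → false
  part of established connection: no → false
  source zone ∈ {dmz, guest, mgmt, vpn}: vpn is in the set → true
  source is internal: yes → true
  protocol ∈ {GRE, ICMP, UDP}: ICMP is in the set → true
  destination zone ∈ {corp, guest, vpn}: mgmt is not in the set → false
  NOT destination is internal: no → true
  payload size between 28136 bytes and 28679 bytes: 37688 in [28136, 28679] is false
  NOT source is internal: yes → false
  source port < 47760: 49889 < 47760 is false
  NOT TLS handshake observed: yes → false
  destination port ≤ 3383: 47378 ≤ 3383 is false
Combine:
[1.1.1.1.1] false OR false = false
[1.1.1.1.2] true OR false = true
[1.1.1.1] false OR true = true
[1.1.1.2.1] true AND true = true
[1.1.1.2.2] false OR true = true
[1.1.1.2] true → true = true
[1.1.1.3.4] false → false (antecedent false ⇒ implication holds) = true
[1.1.1.3] false OR false OR false OR true = true
[1.1.1] true AND true AND true = true
[1.1] NOT true = false
[1] NOT false = true
[root] NOT true = false
Overall: false → dropped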